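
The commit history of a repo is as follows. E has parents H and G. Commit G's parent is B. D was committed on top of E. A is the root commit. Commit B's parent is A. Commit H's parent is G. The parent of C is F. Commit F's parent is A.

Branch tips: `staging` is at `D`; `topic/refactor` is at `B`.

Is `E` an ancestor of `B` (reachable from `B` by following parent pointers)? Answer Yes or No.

No

Ancestors of B: {A, B}.
E is not in that set, so it is not an ancestor of B.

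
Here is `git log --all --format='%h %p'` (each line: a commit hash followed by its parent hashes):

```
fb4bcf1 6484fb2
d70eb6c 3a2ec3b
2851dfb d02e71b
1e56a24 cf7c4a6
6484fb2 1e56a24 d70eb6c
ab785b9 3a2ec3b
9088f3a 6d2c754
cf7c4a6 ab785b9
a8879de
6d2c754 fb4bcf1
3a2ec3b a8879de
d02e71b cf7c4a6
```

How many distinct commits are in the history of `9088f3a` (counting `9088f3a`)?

Walking parent pointers from 9088f3a: reachable set = {1e56a24, 3a2ec3b, 6484fb2, 6d2c754, 9088f3a, a8879de, ab785b9, cf7c4a6, d70eb6c, fb4bcf1}.
That is 10 commits.

10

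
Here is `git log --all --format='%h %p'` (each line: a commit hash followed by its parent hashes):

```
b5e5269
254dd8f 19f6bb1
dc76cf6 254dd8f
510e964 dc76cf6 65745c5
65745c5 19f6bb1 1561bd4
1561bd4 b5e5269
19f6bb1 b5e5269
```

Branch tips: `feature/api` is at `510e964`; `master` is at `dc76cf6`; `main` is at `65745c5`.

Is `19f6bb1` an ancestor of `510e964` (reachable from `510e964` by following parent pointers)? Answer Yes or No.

Yes

Ancestors of 510e964 (commits reachable by following parents): {1561bd4, 19f6bb1, 254dd8f, 510e964, 65745c5, b5e5269, dc76cf6}.
19f6bb1 is in that set, so it is an ancestor of 510e964.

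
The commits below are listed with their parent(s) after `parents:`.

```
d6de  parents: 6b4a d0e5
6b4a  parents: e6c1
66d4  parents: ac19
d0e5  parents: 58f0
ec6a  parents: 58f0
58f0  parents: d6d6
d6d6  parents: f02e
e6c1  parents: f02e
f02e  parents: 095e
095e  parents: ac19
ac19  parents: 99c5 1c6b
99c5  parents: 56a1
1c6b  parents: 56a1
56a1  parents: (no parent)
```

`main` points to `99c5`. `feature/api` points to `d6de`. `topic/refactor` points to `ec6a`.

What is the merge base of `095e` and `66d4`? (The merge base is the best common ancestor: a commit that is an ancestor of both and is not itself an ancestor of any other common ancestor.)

ac19

Ancestors of 095e: {095e, 1c6b, 56a1, 99c5, ac19}.
Ancestors of 66d4: {1c6b, 56a1, 66d4, 99c5, ac19}.
Common ancestors: {1c6b, 56a1, 99c5, ac19}.
Among these, ac19 is not an ancestor of any other common ancestor — it is the merge base.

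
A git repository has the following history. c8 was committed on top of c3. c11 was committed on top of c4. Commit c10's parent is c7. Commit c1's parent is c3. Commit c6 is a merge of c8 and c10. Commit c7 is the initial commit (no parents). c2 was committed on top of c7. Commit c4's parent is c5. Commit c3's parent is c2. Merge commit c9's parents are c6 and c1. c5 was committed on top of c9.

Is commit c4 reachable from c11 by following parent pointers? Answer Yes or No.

Yes

Ancestors of c11 (commits reachable by following parents): {c1, c10, c11, c2, c3, c4, c5, c6, c7, c8, c9}.
c4 is in that set, so it is an ancestor of c11.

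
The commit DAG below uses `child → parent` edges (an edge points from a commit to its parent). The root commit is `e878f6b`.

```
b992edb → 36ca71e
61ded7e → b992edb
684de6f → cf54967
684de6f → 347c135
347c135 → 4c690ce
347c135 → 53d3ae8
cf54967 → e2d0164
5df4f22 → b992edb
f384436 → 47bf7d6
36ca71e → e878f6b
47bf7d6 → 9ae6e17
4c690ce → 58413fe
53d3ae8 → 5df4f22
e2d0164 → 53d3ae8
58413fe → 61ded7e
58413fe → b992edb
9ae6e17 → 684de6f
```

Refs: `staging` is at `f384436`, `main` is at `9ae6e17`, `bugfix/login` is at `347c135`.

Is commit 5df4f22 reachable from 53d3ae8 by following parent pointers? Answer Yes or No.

Ancestors of 53d3ae8 (commits reachable by following parents): {36ca71e, 53d3ae8, 5df4f22, b992edb, e878f6b}.
5df4f22 is in that set, so it is an ancestor of 53d3ae8.

Yes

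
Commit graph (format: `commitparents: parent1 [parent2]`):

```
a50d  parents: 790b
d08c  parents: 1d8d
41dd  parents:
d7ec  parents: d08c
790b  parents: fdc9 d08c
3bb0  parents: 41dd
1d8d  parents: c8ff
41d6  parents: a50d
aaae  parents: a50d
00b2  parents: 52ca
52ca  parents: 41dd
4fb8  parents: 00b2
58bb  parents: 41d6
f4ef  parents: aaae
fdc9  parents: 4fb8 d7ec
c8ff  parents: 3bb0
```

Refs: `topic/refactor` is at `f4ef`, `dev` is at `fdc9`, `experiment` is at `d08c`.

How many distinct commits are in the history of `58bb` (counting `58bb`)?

14

Walking parent pointers from 58bb: reachable set = {00b2, 1d8d, 3bb0, 41d6, 41dd, 4fb8, 52ca, 58bb, 790b, a50d, c8ff, d08c, d7ec, fdc9}.
That is 14 commits.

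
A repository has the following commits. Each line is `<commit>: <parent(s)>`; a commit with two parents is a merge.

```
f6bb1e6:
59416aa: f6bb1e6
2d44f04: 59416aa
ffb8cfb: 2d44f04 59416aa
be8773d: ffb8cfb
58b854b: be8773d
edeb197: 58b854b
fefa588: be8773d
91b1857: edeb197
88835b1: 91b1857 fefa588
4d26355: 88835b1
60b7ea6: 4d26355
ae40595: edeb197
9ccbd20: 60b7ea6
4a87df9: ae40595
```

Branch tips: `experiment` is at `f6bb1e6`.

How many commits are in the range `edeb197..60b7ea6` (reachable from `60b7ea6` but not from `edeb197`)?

5

Reachable from 60b7ea6: {2d44f04, 4d26355, 58b854b, 59416aa, 60b7ea6, 88835b1, 91b1857, be8773d, edeb197, f6bb1e6, fefa588, ffb8cfb}.
Reachable from edeb197: {2d44f04, 58b854b, 59416aa, be8773d, edeb197, f6bb1e6, ffb8cfb}.
In 60b7ea6's history but not edeb197's: {4d26355, 60b7ea6, 88835b1, 91b1857, fefa588} — 5 commits.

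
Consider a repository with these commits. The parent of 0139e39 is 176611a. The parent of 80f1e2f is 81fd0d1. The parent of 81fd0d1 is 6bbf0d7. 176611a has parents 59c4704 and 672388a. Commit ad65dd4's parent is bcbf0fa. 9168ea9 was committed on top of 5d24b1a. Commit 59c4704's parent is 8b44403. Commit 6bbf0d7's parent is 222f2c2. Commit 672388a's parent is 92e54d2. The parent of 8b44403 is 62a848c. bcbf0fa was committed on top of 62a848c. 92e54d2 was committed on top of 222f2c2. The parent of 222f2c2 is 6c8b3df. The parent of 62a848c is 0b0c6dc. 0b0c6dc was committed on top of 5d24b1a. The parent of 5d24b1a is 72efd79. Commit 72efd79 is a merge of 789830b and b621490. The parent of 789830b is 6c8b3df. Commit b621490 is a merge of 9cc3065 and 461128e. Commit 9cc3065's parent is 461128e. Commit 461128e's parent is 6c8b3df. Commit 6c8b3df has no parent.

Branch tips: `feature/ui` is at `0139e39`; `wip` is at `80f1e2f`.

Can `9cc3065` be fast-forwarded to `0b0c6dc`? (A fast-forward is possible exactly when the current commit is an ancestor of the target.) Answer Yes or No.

Yes

A fast-forward from 9cc3065 to 0b0c6dc is possible iff 9cc3065 is an ancestor of 0b0c6dc.
Ancestors of 0b0c6dc: {0b0c6dc, 461128e, 5d24b1a, 6c8b3df, 72efd79, 789830b, 9cc3065, b621490}.
9cc3065 is among them, so fast-forward is possible.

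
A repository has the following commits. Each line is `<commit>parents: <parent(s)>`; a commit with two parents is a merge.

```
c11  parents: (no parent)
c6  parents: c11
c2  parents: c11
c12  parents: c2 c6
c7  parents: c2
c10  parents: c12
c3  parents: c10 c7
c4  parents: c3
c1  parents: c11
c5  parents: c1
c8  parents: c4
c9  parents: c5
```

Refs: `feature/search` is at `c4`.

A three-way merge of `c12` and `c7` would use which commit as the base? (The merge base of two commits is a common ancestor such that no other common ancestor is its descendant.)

Ancestors of c12: {c11, c12, c2, c6}.
Ancestors of c7: {c11, c2, c7}.
Common ancestors: {c11, c2}.
Among these, c2 is not an ancestor of any other common ancestor — it is the merge base.

c2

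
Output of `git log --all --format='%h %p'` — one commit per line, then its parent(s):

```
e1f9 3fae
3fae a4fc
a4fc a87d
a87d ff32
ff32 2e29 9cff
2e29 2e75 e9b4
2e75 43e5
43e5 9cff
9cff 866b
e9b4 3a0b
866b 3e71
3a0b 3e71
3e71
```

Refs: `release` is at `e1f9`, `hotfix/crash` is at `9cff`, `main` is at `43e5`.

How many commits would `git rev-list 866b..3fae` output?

10

Reachable from 3fae: {2e29, 2e75, 3a0b, 3e71, 3fae, 43e5, 866b, 9cff, a4fc, a87d, e9b4, ff32}.
Reachable from 866b: {3e71, 866b}.
In 3fae's history but not 866b's: {2e29, 2e75, 3a0b, 3fae, 43e5, 9cff, a4fc, a87d, e9b4, ff32} — 10 commits.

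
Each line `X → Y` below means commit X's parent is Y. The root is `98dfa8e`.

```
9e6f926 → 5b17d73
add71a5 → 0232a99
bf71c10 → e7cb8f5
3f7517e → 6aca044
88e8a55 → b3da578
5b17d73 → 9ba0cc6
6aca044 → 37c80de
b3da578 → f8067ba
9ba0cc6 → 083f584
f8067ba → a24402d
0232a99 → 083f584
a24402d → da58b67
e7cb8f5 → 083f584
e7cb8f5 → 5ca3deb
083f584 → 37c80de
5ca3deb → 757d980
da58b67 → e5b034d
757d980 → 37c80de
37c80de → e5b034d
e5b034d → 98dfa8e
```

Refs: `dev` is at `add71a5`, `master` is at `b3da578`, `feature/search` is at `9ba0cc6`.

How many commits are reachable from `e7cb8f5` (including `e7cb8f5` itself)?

Walking parent pointers from e7cb8f5: reachable set = {083f584, 37c80de, 5ca3deb, 757d980, 98dfa8e, e5b034d, e7cb8f5}.
That is 7 commits.

7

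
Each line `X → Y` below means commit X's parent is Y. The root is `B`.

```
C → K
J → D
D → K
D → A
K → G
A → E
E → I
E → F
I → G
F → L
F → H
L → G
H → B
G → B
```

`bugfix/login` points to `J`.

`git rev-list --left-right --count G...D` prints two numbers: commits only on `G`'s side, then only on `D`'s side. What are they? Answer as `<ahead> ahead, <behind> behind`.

Reachable from G: {B, G}.
Reachable from D: {A, B, D, E, F, G, H, I, K, L}.
Only in G's history (ahead): {} — 0.
Only in D's history (behind): {A, D, E, F, H, I, K, L} — 8.

0 ahead, 8 behind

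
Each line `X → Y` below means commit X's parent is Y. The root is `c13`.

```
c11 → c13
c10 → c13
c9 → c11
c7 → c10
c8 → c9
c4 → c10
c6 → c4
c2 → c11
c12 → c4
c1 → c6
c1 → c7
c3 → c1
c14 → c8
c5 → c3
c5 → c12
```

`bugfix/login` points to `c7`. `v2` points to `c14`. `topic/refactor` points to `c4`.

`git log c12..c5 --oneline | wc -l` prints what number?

5

Reachable from c5: {c1, c10, c12, c13, c3, c4, c5, c6, c7}.
Reachable from c12: {c10, c12, c13, c4}.
In c5's history but not c12's: {c1, c3, c5, c6, c7} — 5 commits.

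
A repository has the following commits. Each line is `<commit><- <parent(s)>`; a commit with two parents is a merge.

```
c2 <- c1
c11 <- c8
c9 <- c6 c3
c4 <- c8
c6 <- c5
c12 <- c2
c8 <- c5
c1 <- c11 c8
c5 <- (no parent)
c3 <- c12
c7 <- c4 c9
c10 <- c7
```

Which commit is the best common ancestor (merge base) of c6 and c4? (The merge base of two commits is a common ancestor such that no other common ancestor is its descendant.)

Ancestors of c6: {c5, c6}.
Ancestors of c4: {c4, c5, c8}.
Common ancestors: {c5}.
The only common ancestor is c5, so it is the merge base.

c5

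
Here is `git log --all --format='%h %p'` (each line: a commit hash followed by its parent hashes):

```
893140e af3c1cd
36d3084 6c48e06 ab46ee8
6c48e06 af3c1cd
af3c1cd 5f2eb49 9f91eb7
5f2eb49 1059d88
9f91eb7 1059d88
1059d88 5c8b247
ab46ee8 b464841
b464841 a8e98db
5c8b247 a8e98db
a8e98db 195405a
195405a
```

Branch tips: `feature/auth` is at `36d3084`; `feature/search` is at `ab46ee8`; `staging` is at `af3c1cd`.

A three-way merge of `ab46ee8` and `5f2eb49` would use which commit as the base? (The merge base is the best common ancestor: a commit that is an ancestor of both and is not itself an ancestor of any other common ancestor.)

Ancestors of ab46ee8: {195405a, a8e98db, ab46ee8, b464841}.
Ancestors of 5f2eb49: {1059d88, 195405a, 5c8b247, 5f2eb49, a8e98db}.
Common ancestors: {195405a, a8e98db}.
Among these, a8e98db is not an ancestor of any other common ancestor — it is the merge base.

a8e98db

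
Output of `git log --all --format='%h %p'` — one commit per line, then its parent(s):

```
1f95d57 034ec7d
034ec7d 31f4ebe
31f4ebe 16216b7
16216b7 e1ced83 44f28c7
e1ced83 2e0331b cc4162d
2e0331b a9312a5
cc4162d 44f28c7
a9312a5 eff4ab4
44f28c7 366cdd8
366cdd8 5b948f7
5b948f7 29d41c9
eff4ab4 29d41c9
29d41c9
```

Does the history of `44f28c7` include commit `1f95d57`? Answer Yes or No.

No

Ancestors of 44f28c7: {29d41c9, 366cdd8, 44f28c7, 5b948f7}.
1f95d57 is not in that set, so it is not an ancestor of 44f28c7.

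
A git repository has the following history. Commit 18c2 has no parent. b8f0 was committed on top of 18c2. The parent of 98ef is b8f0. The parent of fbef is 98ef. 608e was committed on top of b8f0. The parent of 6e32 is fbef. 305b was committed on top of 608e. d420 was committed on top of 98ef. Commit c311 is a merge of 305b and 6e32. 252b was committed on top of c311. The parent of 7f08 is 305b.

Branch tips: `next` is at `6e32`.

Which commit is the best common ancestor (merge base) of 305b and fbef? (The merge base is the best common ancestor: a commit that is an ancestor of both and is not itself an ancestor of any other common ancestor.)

b8f0

Ancestors of 305b: {18c2, 305b, 608e, b8f0}.
Ancestors of fbef: {18c2, 98ef, b8f0, fbef}.
Common ancestors: {18c2, b8f0}.
Among these, b8f0 is not an ancestor of any other common ancestor — it is the merge base.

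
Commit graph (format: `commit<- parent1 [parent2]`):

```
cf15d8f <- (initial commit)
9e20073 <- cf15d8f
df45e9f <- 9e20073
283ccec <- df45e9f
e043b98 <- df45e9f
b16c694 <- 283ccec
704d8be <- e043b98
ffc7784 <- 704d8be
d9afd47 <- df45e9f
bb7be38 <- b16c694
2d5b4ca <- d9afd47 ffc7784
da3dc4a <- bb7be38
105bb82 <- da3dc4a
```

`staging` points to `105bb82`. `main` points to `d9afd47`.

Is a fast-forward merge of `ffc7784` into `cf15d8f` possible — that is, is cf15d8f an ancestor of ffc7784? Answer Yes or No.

Yes

A fast-forward from cf15d8f to ffc7784 is possible iff cf15d8f is an ancestor of ffc7784.
Ancestors of ffc7784: {704d8be, 9e20073, cf15d8f, df45e9f, e043b98, ffc7784}.
cf15d8f is among them, so fast-forward is possible.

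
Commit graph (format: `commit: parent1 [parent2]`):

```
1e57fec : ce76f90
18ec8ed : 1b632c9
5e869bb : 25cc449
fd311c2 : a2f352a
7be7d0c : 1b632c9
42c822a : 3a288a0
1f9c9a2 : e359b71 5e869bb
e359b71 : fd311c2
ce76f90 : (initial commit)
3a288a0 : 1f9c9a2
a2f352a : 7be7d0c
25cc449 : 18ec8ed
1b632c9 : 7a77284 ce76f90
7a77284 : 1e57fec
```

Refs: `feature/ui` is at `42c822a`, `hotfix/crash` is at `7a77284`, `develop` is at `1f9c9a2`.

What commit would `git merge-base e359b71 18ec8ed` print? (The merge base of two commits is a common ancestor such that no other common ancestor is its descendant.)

1b632c9

Ancestors of e359b71: {1b632c9, 1e57fec, 7a77284, 7be7d0c, a2f352a, ce76f90, e359b71, fd311c2}.
Ancestors of 18ec8ed: {18ec8ed, 1b632c9, 1e57fec, 7a77284, ce76f90}.
Common ancestors: {1b632c9, 1e57fec, 7a77284, ce76f90}.
Among these, 1b632c9 is not an ancestor of any other common ancestor — it is the merge base.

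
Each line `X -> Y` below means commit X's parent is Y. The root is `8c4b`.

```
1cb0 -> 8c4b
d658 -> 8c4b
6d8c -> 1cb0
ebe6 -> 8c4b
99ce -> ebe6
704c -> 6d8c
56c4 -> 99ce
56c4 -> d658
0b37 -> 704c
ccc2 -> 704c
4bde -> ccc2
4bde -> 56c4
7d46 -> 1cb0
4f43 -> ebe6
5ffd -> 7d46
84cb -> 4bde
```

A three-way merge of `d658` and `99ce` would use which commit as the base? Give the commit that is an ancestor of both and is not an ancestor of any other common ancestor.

8c4b

Ancestors of d658: {8c4b, d658}.
Ancestors of 99ce: {8c4b, 99ce, ebe6}.
Common ancestors: {8c4b}.
The only common ancestor is 8c4b, so it is the merge base.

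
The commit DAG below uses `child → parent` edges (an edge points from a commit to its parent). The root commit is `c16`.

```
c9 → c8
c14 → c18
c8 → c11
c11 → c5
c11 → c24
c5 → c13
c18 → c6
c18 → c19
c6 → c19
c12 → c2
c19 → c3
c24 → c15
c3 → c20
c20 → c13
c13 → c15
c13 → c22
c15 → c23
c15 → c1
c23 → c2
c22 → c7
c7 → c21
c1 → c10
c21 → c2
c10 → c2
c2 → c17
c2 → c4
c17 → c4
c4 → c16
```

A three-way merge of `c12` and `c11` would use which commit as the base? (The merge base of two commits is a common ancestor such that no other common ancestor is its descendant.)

c2

Ancestors of c12: {c12, c16, c17, c2, c4}.
Ancestors of c11: {c1, c10, c11, c13, c15, c16, c17, c2, c21, c22, c23, c24, c4, c5, c7}.
Common ancestors: {c16, c17, c2, c4}.
Among these, c2 is not an ancestor of any other common ancestor — it is the merge base.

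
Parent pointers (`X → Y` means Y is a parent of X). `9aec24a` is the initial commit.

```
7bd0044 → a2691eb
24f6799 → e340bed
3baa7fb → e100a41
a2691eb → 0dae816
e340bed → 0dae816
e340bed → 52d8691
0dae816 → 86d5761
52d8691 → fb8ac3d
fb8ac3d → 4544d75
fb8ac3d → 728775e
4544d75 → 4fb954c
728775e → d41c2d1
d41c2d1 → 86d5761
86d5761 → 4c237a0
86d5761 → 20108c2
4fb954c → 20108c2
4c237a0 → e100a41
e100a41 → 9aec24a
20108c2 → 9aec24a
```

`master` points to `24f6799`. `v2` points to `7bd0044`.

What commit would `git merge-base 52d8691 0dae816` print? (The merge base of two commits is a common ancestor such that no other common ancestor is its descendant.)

Ancestors of 52d8691: {20108c2, 4544d75, 4c237a0, 4fb954c, 52d8691, 728775e, 86d5761, 9aec24a, d41c2d1, e100a41, fb8ac3d}.
Ancestors of 0dae816: {0dae816, 20108c2, 4c237a0, 86d5761, 9aec24a, e100a41}.
Common ancestors: {20108c2, 4c237a0, 86d5761, 9aec24a, e100a41}.
Among these, 86d5761 is not an ancestor of any other common ancestor — it is the merge base.

86d5761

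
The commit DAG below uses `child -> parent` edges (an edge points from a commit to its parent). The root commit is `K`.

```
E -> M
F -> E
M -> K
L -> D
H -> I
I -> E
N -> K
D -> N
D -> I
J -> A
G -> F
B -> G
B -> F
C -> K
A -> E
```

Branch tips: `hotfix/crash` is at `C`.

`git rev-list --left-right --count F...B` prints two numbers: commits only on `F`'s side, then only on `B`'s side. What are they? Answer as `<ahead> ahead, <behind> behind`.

Reachable from F: {E, F, K, M}.
Reachable from B: {B, E, F, G, K, M}.
Only in F's history (ahead): {} — 0.
Only in B's history (behind): {B, G} — 2.

0 ahead, 2 behind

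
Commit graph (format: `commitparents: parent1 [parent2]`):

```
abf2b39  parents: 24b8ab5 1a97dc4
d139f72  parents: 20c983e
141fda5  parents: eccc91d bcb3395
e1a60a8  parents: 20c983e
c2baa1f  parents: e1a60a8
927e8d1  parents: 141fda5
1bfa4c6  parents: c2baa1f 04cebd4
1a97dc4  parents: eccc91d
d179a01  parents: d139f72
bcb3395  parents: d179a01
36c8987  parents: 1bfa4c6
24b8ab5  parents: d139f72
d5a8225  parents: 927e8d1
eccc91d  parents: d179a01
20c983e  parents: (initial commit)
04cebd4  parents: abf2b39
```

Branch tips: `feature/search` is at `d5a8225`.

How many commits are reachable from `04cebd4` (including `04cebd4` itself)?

8

Walking parent pointers from 04cebd4: reachable set = {04cebd4, 1a97dc4, 20c983e, 24b8ab5, abf2b39, d139f72, d179a01, eccc91d}.
That is 8 commits.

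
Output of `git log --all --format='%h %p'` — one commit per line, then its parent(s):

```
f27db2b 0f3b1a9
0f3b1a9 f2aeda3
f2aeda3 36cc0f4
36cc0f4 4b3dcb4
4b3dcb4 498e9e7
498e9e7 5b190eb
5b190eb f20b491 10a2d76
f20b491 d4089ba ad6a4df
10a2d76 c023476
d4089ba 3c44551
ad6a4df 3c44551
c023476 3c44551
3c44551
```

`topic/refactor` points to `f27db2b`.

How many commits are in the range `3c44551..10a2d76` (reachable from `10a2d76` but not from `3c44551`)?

Reachable from 10a2d76: {10a2d76, 3c44551, c023476}.
Reachable from 3c44551: {3c44551}.
In 10a2d76's history but not 3c44551's: {10a2d76, c023476} — 2 commits.

2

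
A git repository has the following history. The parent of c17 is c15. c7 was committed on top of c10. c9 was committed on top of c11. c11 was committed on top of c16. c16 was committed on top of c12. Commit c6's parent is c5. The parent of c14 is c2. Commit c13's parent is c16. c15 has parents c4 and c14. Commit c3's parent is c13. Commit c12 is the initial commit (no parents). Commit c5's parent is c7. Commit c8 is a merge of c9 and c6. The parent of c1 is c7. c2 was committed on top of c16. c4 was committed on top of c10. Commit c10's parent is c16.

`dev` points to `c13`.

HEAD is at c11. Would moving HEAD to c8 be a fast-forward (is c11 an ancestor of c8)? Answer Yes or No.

A fast-forward from c11 to c8 is possible iff c11 is an ancestor of c8.
Ancestors of c8: {c10, c11, c12, c16, c5, c6, c7, c8, c9}.
c11 is among them, so fast-forward is possible.

Yes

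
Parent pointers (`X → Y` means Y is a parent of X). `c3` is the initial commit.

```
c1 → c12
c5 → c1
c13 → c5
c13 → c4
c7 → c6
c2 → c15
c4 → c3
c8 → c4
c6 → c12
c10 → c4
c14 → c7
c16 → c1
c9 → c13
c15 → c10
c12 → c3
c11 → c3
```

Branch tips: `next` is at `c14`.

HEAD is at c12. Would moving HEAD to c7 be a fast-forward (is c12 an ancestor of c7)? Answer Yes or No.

Yes

A fast-forward from c12 to c7 is possible iff c12 is an ancestor of c7.
Ancestors of c7: {c12, c3, c6, c7}.
c12 is among them, so fast-forward is possible.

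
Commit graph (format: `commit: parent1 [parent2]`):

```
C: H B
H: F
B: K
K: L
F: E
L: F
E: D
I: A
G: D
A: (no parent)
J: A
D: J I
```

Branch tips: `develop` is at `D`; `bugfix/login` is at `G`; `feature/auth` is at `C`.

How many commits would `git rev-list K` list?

Walking parent pointers from K: reachable set = {A, D, E, F, I, J, K, L}.
That is 8 commits.

8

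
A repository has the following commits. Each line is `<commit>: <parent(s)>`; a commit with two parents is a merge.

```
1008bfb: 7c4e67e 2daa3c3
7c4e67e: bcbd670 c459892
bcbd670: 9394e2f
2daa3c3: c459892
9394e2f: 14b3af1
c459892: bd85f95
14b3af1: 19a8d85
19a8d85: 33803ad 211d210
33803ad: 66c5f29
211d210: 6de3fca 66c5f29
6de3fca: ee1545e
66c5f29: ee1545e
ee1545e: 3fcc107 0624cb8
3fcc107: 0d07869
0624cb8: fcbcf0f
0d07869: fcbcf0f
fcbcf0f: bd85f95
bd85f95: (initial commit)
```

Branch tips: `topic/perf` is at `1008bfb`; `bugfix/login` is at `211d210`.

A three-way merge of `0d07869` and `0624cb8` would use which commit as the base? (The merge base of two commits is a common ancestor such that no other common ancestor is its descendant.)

fcbcf0f

Ancestors of 0d07869: {0d07869, bd85f95, fcbcf0f}.
Ancestors of 0624cb8: {0624cb8, bd85f95, fcbcf0f}.
Common ancestors: {bd85f95, fcbcf0f}.
Among these, fcbcf0f is not an ancestor of any other common ancestor — it is the merge base.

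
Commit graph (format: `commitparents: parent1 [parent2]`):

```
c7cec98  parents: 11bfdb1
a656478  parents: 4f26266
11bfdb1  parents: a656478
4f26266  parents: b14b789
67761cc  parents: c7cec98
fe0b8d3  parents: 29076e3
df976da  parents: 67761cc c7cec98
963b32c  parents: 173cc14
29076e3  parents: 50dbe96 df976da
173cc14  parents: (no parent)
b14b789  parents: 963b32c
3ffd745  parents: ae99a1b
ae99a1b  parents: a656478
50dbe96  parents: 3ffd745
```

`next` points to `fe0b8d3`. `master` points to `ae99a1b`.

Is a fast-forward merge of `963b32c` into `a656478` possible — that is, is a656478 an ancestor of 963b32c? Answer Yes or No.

A fast-forward from a656478 to 963b32c is possible iff a656478 is an ancestor of 963b32c.
Ancestors of 963b32c: {173cc14, 963b32c}.
a656478 is not among them, so fast-forward is not possible.

No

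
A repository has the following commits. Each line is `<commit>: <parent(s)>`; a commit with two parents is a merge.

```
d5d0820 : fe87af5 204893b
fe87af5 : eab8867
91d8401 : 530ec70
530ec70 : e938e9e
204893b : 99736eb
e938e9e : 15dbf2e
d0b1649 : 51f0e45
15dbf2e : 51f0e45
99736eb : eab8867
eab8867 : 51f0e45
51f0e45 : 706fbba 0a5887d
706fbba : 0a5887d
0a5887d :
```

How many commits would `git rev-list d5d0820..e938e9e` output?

Reachable from e938e9e: {0a5887d, 15dbf2e, 51f0e45, 706fbba, e938e9e}.
Reachable from d5d0820: {0a5887d, 204893b, 51f0e45, 706fbba, 99736eb, d5d0820, eab8867, fe87af5}.
In e938e9e's history but not d5d0820's: {15dbf2e, e938e9e} — 2 commits.

2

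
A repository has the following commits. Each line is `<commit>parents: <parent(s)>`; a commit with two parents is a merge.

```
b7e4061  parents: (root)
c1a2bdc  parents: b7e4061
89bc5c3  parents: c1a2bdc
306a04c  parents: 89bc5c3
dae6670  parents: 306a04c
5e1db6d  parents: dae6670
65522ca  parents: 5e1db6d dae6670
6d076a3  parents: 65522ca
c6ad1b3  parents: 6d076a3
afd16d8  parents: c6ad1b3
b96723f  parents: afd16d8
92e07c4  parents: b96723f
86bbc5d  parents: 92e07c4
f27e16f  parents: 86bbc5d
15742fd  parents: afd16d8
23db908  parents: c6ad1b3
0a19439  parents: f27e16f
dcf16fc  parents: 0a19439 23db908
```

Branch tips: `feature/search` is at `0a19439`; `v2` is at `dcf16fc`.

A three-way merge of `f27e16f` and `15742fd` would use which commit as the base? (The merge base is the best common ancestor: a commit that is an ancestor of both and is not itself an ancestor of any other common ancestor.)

Ancestors of f27e16f: {306a04c, 5e1db6d, 65522ca, 6d076a3, 86bbc5d, 89bc5c3, 92e07c4, afd16d8, b7e4061, b96723f, c1a2bdc, c6ad1b3, dae6670, f27e16f}.
Ancestors of 15742fd: {15742fd, 306a04c, 5e1db6d, 65522ca, 6d076a3, 89bc5c3, afd16d8, b7e4061, c1a2bdc, c6ad1b3, dae6670}.
Common ancestors: {306a04c, 5e1db6d, 65522ca, 6d076a3, 89bc5c3, afd16d8, b7e4061, c1a2bdc, c6ad1b3, dae6670}.
Among these, afd16d8 is not an ancestor of any other common ancestor — it is the merge base.

afd16d8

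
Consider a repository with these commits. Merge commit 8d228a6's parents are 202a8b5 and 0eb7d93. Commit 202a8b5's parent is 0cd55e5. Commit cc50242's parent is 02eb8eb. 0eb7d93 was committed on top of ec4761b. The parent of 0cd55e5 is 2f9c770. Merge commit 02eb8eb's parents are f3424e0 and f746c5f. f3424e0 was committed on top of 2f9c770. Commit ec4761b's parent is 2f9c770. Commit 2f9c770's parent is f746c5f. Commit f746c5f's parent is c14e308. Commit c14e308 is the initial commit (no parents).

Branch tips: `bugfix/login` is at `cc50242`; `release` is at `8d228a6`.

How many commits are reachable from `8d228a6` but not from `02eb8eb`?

Reachable from 8d228a6: {0cd55e5, 0eb7d93, 202a8b5, 2f9c770, 8d228a6, c14e308, ec4761b, f746c5f}.
Reachable from 02eb8eb: {02eb8eb, 2f9c770, c14e308, f3424e0, f746c5f}.
In 8d228a6's history but not 02eb8eb's: {0cd55e5, 0eb7d93, 202a8b5, 8d228a6, ec4761b} — 5 commits.

5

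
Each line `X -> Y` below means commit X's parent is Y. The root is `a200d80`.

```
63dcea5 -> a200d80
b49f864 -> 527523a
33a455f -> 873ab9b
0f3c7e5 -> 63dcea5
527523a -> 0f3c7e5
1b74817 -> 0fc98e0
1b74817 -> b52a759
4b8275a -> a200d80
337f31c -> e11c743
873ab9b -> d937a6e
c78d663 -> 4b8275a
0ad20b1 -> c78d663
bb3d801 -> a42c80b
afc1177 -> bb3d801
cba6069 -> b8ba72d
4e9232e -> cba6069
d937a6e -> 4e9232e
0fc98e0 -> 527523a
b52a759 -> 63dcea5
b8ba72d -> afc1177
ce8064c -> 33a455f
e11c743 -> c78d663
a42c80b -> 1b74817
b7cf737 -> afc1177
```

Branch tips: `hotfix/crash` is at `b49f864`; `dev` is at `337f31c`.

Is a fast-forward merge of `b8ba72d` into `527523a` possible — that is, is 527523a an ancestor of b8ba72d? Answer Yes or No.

Yes

A fast-forward from 527523a to b8ba72d is possible iff 527523a is an ancestor of b8ba72d.
Ancestors of b8ba72d: {0f3c7e5, 0fc98e0, 1b74817, 527523a, 63dcea5, a200d80, a42c80b, afc1177, b52a759, b8ba72d, bb3d801}.
527523a is among them, so fast-forward is possible.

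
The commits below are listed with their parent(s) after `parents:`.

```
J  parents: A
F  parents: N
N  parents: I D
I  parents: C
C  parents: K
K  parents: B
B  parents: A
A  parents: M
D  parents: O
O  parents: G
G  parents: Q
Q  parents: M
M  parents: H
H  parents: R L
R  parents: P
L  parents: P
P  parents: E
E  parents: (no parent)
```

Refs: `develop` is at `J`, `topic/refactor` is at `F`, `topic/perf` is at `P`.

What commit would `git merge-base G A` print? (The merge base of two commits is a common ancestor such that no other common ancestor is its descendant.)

M

Ancestors of G: {E, G, H, L, M, P, Q, R}.
Ancestors of A: {A, E, H, L, M, P, R}.
Common ancestors: {E, H, L, M, P, R}.
Among these, M is not an ancestor of any other common ancestor — it is the merge base.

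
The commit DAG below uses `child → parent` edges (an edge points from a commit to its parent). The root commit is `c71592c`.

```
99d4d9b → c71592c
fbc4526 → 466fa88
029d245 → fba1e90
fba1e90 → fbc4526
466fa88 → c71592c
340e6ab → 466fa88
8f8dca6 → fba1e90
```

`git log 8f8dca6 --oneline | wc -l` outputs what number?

Walking parent pointers from 8f8dca6: reachable set = {466fa88, 8f8dca6, c71592c, fba1e90, fbc4526}.
That is 5 commits.

5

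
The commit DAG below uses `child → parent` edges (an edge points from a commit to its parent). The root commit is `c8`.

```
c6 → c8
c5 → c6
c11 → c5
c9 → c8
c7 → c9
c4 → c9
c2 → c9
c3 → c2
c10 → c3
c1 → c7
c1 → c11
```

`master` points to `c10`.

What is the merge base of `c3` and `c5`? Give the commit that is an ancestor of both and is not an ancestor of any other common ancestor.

Ancestors of c3: {c2, c3, c8, c9}.
Ancestors of c5: {c5, c6, c8}.
Common ancestors: {c8}.
The only common ancestor is c8, so it is the merge base.

c8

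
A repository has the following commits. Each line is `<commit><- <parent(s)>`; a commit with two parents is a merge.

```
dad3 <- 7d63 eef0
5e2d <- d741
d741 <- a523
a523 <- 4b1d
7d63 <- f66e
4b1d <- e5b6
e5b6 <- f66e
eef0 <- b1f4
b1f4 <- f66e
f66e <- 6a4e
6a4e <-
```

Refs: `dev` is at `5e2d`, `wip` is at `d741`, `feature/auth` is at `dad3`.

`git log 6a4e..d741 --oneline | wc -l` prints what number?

Reachable from d741: {4b1d, 6a4e, a523, d741, e5b6, f66e}.
Reachable from 6a4e: {6a4e}.
In d741's history but not 6a4e's: {4b1d, a523, d741, e5b6, f66e} — 5 commits.

5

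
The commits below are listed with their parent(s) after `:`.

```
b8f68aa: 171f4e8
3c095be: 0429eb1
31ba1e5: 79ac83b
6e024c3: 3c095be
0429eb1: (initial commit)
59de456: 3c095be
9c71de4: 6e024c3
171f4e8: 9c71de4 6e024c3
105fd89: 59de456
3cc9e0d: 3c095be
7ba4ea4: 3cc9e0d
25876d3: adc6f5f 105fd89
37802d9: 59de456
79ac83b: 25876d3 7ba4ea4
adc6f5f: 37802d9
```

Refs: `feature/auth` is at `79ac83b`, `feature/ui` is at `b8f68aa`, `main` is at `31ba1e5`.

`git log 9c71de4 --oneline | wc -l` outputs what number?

4

Walking parent pointers from 9c71de4: reachable set = {0429eb1, 3c095be, 6e024c3, 9c71de4}.
That is 4 commits.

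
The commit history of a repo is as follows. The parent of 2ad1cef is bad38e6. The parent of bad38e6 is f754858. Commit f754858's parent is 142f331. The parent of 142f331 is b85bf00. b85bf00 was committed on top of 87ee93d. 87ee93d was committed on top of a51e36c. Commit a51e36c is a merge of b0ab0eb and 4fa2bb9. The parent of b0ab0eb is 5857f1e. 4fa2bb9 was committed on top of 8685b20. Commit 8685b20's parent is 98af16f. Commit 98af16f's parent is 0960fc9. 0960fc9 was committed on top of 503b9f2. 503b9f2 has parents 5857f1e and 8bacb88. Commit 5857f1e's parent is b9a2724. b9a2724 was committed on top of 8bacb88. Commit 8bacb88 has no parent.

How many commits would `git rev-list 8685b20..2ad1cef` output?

9

Reachable from 2ad1cef: {0960fc9, 142f331, 2ad1cef, 4fa2bb9, 503b9f2, 5857f1e, 8685b20, 87ee93d, 8bacb88, 98af16f, a51e36c, b0ab0eb, b85bf00, b9a2724, bad38e6, f754858}.
Reachable from 8685b20: {0960fc9, 503b9f2, 5857f1e, 8685b20, 8bacb88, 98af16f, b9a2724}.
In 2ad1cef's history but not 8685b20's: {142f331, 2ad1cef, 4fa2bb9, 87ee93d, a51e36c, b0ab0eb, b85bf00, bad38e6, f754858} — 9 commits.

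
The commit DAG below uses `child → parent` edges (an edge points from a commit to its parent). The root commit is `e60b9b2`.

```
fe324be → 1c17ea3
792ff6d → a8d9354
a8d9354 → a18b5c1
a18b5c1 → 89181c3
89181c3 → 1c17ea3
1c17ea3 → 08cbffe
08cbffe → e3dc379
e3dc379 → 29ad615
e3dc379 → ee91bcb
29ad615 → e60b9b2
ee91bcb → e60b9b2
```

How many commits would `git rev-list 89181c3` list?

7

Walking parent pointers from 89181c3: reachable set = {08cbffe, 1c17ea3, 29ad615, 89181c3, e3dc379, e60b9b2, ee91bcb}.
That is 7 commits.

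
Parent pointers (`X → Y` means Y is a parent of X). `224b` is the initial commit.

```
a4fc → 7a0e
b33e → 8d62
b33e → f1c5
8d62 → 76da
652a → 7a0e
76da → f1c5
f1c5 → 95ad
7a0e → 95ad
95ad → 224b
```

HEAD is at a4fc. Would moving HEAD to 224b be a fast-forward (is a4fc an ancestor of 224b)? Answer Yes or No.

No

A fast-forward from a4fc to 224b is possible iff a4fc is an ancestor of 224b.
Ancestors of 224b: {224b}.
a4fc is not among them, so fast-forward is not possible.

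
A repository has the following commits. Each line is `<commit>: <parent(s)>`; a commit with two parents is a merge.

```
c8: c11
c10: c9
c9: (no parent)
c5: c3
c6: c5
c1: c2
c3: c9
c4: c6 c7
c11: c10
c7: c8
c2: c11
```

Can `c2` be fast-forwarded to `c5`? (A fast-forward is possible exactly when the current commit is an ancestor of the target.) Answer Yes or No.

A fast-forward from c2 to c5 is possible iff c2 is an ancestor of c5.
Ancestors of c5: {c3, c5, c9}.
c2 is not among them, so fast-forward is not possible.

No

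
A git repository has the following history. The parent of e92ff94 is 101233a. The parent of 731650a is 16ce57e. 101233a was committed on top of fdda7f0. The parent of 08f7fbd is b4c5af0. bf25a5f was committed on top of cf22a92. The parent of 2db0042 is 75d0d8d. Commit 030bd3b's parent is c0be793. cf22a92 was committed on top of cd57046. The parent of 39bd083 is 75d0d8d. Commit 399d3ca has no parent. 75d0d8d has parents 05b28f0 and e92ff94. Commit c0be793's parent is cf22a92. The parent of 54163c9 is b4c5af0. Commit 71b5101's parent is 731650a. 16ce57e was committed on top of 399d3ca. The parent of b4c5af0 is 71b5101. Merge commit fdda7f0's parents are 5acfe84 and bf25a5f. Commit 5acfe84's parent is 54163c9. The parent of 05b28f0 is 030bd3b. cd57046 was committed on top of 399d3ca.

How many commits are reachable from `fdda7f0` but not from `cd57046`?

Reachable from fdda7f0: {16ce57e, 399d3ca, 54163c9, 5acfe84, 71b5101, 731650a, b4c5af0, bf25a5f, cd57046, cf22a92, fdda7f0}.
Reachable from cd57046: {399d3ca, cd57046}.
In fdda7f0's history but not cd57046's: {16ce57e, 54163c9, 5acfe84, 71b5101, 731650a, b4c5af0, bf25a5f, cf22a92, fdda7f0} — 9 commits.

9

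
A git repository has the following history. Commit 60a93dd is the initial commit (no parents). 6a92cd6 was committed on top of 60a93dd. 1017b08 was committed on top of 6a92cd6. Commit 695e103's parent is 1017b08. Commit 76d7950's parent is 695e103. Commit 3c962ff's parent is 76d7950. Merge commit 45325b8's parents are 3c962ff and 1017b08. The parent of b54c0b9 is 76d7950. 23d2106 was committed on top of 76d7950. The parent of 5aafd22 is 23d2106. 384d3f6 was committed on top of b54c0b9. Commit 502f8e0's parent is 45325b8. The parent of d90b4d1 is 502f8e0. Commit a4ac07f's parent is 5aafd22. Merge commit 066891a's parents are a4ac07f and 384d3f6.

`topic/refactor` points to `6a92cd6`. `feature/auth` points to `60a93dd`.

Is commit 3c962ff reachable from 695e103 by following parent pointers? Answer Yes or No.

Ancestors of 695e103: {1017b08, 60a93dd, 695e103, 6a92cd6}.
3c962ff is not in that set, so it is not an ancestor of 695e103.

No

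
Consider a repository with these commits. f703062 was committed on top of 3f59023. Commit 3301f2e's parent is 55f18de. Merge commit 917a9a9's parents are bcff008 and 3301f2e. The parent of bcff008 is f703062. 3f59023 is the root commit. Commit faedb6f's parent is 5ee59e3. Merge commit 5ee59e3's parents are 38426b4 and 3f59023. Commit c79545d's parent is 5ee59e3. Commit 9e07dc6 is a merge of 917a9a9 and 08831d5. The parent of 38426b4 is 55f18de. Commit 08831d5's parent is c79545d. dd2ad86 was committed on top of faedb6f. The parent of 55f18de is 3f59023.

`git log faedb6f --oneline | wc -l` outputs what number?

Walking parent pointers from faedb6f: reachable set = {38426b4, 3f59023, 55f18de, 5ee59e3, faedb6f}.
That is 5 commits.

5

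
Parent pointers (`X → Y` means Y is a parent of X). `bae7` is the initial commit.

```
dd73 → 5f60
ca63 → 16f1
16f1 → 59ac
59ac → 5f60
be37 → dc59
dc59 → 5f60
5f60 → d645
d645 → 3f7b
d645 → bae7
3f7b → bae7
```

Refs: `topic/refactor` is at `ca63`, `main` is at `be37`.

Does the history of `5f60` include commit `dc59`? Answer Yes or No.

Ancestors of 5f60: {3f7b, 5f60, bae7, d645}.
dc59 is not in that set, so it is not an ancestor of 5f60.

No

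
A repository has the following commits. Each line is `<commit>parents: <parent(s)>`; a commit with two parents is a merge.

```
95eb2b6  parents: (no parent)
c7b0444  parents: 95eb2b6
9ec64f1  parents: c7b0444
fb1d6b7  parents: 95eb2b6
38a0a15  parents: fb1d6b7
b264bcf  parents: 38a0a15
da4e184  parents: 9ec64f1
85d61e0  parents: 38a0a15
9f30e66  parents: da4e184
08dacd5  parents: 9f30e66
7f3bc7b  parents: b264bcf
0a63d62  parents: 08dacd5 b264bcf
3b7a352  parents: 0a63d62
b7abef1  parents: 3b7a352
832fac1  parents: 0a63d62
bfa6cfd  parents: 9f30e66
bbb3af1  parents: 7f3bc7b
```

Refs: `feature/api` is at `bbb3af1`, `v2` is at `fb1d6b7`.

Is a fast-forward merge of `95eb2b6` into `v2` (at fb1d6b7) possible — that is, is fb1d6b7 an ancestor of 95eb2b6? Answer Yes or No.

No

A fast-forward from fb1d6b7 to 95eb2b6 is possible iff fb1d6b7 is an ancestor of 95eb2b6.
Ancestors of 95eb2b6: {95eb2b6}.
fb1d6b7 is not among them, so fast-forward is not possible.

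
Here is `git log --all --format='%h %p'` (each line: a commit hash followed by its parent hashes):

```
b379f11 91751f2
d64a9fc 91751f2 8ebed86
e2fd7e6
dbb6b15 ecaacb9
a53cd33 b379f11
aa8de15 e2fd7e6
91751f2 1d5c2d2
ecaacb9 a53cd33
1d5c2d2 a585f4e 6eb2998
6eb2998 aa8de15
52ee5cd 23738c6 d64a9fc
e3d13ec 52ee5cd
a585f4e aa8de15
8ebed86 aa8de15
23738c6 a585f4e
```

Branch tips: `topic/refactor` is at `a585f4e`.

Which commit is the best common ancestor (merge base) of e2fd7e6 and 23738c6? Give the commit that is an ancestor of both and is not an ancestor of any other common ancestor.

e2fd7e6

Ancestors of e2fd7e6: {e2fd7e6}.
Ancestors of 23738c6: {23738c6, a585f4e, aa8de15, e2fd7e6}.
Common ancestors: {e2fd7e6}.
The only common ancestor is e2fd7e6, so it is the merge base.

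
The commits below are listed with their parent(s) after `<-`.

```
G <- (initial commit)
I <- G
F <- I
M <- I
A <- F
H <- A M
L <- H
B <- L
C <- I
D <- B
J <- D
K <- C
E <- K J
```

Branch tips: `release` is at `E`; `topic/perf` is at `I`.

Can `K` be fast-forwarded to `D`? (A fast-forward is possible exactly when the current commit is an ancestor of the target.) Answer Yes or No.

A fast-forward from K to D is possible iff K is an ancestor of D.
Ancestors of D: {A, B, D, F, G, H, I, L, M}.
K is not among them, so fast-forward is not possible.

No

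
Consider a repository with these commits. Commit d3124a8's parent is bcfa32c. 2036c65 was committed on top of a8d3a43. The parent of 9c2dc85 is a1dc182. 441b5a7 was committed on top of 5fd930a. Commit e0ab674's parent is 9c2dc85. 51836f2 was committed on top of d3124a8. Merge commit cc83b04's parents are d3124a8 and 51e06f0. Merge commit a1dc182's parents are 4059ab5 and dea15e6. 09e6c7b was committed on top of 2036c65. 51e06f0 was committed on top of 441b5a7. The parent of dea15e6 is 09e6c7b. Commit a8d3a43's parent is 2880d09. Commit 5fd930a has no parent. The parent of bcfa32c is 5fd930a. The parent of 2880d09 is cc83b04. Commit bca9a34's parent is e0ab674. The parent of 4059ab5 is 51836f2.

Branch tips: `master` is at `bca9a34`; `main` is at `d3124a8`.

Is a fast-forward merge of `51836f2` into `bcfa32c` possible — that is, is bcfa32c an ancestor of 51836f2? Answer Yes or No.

A fast-forward from bcfa32c to 51836f2 is possible iff bcfa32c is an ancestor of 51836f2.
Ancestors of 51836f2: {51836f2, 5fd930a, bcfa32c, d3124a8}.
bcfa32c is among them, so fast-forward is possible.

Yes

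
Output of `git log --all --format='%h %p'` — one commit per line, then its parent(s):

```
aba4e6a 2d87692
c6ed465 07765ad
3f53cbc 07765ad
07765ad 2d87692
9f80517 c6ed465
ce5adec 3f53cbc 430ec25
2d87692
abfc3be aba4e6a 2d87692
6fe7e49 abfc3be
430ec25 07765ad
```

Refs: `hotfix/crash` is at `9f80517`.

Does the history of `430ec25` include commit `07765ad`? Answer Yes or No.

Yes

Ancestors of 430ec25 (commits reachable by following parents): {07765ad, 2d87692, 430ec25}.
07765ad is in that set, so it is an ancestor of 430ec25.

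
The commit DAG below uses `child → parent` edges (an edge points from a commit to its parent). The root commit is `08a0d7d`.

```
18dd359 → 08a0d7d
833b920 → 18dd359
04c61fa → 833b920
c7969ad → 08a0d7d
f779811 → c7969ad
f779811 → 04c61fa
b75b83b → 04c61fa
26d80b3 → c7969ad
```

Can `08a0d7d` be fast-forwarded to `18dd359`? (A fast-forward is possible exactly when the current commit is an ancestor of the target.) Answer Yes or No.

A fast-forward from 08a0d7d to 18dd359 is possible iff 08a0d7d is an ancestor of 18dd359.
Ancestors of 18dd359: {08a0d7d, 18dd359}.
08a0d7d is among them, so fast-forward is possible.

Yes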